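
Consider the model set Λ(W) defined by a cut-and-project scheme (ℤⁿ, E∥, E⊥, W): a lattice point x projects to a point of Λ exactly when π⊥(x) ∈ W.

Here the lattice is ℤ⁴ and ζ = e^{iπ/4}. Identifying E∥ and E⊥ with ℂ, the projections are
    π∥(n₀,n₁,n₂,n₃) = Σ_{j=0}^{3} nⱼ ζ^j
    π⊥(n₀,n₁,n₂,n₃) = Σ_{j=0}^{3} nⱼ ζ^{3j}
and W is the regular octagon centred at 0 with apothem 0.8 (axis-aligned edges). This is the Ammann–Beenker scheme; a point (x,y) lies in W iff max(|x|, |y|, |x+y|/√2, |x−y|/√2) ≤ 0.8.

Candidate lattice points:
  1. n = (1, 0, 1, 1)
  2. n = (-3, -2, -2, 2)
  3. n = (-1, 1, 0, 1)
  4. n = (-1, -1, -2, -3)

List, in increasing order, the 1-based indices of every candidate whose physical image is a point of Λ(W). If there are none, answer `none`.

none

With ζ = e^{iπ/4} the internal vectors are ζ^0,ζ^3,ζ^6,ζ^9.
#1 (1, 0, 1, 1): internal (1.70711, -0.29289); octagon support 1.70711 vs apothem 0.8 → ∉ W
#2 (-3, -2, -2, 2): internal (-0.17157, 2.00000); octagon support 2.00000 vs apothem 0.8 → ∉ W
#3 (-1, 1, 0, 1): internal (-1.00000, 1.41421); octagon support 1.70711 vs apothem 0.8 → ∉ W
#4 (-1, -1, -2, -3): internal (-2.41421, -0.82843); octagon support 2.41421 vs apothem 0.8 → ∉ W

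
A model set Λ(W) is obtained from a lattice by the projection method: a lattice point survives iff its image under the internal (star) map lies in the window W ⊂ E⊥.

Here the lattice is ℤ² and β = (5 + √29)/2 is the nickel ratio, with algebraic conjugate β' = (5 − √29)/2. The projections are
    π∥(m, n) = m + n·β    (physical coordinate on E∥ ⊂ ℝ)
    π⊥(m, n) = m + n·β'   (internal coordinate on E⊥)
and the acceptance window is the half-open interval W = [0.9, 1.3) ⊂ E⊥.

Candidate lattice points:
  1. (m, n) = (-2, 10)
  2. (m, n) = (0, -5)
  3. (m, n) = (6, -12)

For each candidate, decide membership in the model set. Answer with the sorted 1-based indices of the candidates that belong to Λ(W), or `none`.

Numerically β ≈ 5.1926 and β' = −1/β ≈ -0.1926.
#1 (-2,10): internal coord -2 + (10)·β' = -3.9258; -3.9258 ∉ [0.9, 1.3) → out
#2 (0,-5): internal coord 0 + (-5)·β' = +0.9629; +0.9629 ∈ [0.9, 1.3) → IN Λ
#3 (6,-12): internal coord 6 + (-12)·β' = +8.3110; +8.3110 ∉ [0.9, 1.3) → out

2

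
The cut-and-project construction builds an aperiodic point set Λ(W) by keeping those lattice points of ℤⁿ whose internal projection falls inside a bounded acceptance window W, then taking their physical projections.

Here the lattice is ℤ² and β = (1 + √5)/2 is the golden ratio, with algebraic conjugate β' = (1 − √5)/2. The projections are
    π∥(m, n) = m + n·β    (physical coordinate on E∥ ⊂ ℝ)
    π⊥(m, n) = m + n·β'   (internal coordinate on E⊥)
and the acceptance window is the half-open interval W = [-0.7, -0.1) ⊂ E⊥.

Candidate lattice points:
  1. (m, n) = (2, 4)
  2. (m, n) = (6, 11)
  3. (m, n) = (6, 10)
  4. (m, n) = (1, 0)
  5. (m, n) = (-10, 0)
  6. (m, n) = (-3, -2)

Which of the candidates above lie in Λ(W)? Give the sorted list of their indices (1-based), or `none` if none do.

Numerically β ≈ 1.61803 and β' = −1/β ≈ -0.61803.
#1 (2,4): internal coord 2 + (4)·β' = -0.47214; -0.47214 ∈ [-0.7, -0.1) → IN Λ
#2 (6,11): internal coord 6 + (11)·β' = -0.79837; -0.79837 ∉ [-0.7, -0.1) → out
#3 (6,10): internal coord 6 + (10)·β' = -0.18034; -0.18034 ∈ [-0.7, -0.1) → IN Λ
#4 (1,0): internal coord 1 + (0)·β' = +1.00000; +1.00000 ∉ [-0.7, -0.1) → out
#5 (-10,0): internal coord -10 + (0)·β' = -10.00000; -10.00000 ∉ [-0.7, -0.1) → out
#6 (-3,-2): internal coord -3 + (-2)·β' = -1.76393; -1.76393 ∉ [-0.7, -0.1) → out

1, 3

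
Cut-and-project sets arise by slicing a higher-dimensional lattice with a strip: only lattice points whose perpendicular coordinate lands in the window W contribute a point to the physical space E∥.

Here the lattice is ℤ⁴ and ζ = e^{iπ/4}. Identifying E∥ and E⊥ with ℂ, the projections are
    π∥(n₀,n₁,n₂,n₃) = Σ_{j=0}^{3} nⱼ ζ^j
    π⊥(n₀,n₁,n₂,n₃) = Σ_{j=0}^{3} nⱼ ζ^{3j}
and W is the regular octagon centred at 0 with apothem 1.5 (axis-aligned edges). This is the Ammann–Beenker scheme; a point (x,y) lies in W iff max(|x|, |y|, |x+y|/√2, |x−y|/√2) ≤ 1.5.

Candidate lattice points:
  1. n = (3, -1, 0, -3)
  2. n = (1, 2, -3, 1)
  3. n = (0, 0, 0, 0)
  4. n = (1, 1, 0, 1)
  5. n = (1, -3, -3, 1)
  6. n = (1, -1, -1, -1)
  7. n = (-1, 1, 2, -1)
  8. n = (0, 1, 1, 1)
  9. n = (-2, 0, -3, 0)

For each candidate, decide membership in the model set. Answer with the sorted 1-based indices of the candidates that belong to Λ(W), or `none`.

Internal map: ζ^{3j} for j=0..3 gives (1,0), (−√2/2,√2/2), (0,−1), (√2/2,√2/2).
#1 (3, -1, 0, -3): internal (1.5858, -2.8284); octagon support 3.1213 vs apothem 1.5 → ∉ W
#2 (1, 2, -3, 1): internal (0.2929, 5.1213); octagon support 5.1213 vs apothem 1.5 → ∉ W
#3 (0, 0, 0, 0): internal (0.0000, 0.0000); octagon support 0.0000 vs apothem 1.5 → ∈ W
#4 (1, 1, 0, 1): internal (1.0000, 1.4142); octagon support 1.7071 vs apothem 1.5 → ∉ W
#5 (1, -3, -3, 1): internal (3.8284, 1.5858); octagon support 3.8284 vs apothem 1.5 → ∉ W
#6 (1, -1, -1, -1): internal (1.0000, -0.4142); octagon support 1.0000 vs apothem 1.5 → ∈ W
#7 (-1, 1, 2, -1): internal (-2.4142, -2.0000); octagon support 3.1213 vs apothem 1.5 → ∉ W
#8 (0, 1, 1, 1): internal (0.0000, 0.4142); octagon support 0.4142 vs apothem 1.5 → ∈ W
#9 (-2, 0, -3, 0): internal (-2.0000, 3.0000); octagon support 3.5355 vs apothem 1.5 → ∉ W

3, 6, 8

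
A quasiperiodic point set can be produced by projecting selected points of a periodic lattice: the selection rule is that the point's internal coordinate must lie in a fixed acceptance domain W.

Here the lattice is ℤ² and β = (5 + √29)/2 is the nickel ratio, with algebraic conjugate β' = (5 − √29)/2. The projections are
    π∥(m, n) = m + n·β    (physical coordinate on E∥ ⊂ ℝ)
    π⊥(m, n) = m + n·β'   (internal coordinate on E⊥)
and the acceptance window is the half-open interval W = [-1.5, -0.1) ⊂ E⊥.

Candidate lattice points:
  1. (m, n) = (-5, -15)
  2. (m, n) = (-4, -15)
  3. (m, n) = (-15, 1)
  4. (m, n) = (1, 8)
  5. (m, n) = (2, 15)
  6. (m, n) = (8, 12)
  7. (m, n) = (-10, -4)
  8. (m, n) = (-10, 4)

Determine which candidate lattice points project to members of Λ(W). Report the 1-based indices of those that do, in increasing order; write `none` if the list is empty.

Numerically β ≈ 5.192582 and β' = −1/β ≈ -0.192582.
#1 (-5,-15): internal coord -5 + (-15)·β' = -2.111264; -2.111264 ∉ [-1.5, -0.1) → out
#2 (-4,-15): internal coord -4 + (-15)·β' = -1.111264; -1.111264 ∈ [-1.5, -0.1) → IN Λ
#3 (-15,1): internal coord -15 + (1)·β' = -15.192582; -15.192582 ∉ [-1.5, -0.1) → out
#4 (1,8): internal coord 1 + (8)·β' = -0.540659; -0.540659 ∈ [-1.5, -0.1) → IN Λ
#5 (2,15): internal coord 2 + (15)·β' = -0.888736; -0.888736 ∈ [-1.5, -0.1) → IN Λ
#6 (8,12): internal coord 8 + (12)·β' = +5.689011; +5.689011 ∉ [-1.5, -0.1) → out
#7 (-10,-4): internal coord -10 + (-4)·β' = -9.229670; -9.229670 ∉ [-1.5, -0.1) → out
#8 (-10,4): internal coord -10 + (4)·β' = -10.770330; -10.770330 ∉ [-1.5, -0.1) → out

2, 4, 5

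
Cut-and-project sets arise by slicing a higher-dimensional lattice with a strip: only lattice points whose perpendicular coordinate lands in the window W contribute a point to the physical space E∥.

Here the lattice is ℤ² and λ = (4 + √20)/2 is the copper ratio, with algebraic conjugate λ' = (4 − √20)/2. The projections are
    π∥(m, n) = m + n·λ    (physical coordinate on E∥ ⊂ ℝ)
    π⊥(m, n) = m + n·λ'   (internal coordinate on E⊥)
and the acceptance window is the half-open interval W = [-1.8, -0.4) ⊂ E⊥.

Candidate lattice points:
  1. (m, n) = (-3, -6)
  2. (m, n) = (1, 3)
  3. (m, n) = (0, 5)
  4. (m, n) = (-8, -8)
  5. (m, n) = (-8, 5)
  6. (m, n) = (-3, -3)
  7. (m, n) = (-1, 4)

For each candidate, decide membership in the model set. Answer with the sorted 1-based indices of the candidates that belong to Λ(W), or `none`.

Compute λ' = (4−√20)/2 = -0.236068, so π⊥(m,n) = m -0.236068·n.
#1 (-3,-6): internal coord -3 + (-6)·λ' = -1.583592; -1.583592 ∈ [-1.8, -0.4) → IN Λ
#2 (1,3): internal coord 1 + (3)·λ' = +0.291796; +0.291796 ∉ [-1.8, -0.4) → out
#3 (0,5): internal coord 0 + (5)·λ' = -1.180340; -1.180340 ∈ [-1.8, -0.4) → IN Λ
#4 (-8,-8): internal coord -8 + (-8)·λ' = -6.111456; -6.111456 ∉ [-1.8, -0.4) → out
#5 (-8,5): internal coord -8 + (5)·λ' = -9.180340; -9.180340 ∉ [-1.8, -0.4) → out
#6 (-3,-3): internal coord -3 + (-3)·λ' = -2.291796; -2.291796 ∉ [-1.8, -0.4) → out
#7 (-1,4): internal coord -1 + (4)·λ' = -1.944272; -1.944272 ∉ [-1.8, -0.4) → out

1, 3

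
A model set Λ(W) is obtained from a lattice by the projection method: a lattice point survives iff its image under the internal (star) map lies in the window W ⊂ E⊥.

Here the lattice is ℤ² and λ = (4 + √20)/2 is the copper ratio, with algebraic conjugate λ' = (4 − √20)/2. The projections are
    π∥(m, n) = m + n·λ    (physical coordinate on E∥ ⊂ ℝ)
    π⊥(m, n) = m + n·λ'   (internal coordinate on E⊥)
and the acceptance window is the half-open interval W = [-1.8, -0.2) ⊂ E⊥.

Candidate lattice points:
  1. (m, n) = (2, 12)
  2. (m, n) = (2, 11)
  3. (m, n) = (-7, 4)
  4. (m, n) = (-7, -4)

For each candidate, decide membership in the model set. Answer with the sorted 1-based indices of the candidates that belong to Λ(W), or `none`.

1, 2

Compute λ' = (4−√20)/2 = -0.2361, so π⊥(m,n) = m -0.2361·n.
[1] lift (2,12): star map gives -0.8328; window check -1.8 ≤ -0.8328 < -0.2 is true → IN Λ
[2] lift (2,11): star map gives -0.5967; window check -1.8 ≤ -0.5967 < -0.2 is true → IN Λ
[3] lift (-7,4): star map gives -7.9443; window check -1.8 ≤ -7.9443 < -0.2 is false → out
[4] lift (-7,-4): star map gives -6.0557; window check -1.8 ≤ -6.0557 < -0.2 is false → out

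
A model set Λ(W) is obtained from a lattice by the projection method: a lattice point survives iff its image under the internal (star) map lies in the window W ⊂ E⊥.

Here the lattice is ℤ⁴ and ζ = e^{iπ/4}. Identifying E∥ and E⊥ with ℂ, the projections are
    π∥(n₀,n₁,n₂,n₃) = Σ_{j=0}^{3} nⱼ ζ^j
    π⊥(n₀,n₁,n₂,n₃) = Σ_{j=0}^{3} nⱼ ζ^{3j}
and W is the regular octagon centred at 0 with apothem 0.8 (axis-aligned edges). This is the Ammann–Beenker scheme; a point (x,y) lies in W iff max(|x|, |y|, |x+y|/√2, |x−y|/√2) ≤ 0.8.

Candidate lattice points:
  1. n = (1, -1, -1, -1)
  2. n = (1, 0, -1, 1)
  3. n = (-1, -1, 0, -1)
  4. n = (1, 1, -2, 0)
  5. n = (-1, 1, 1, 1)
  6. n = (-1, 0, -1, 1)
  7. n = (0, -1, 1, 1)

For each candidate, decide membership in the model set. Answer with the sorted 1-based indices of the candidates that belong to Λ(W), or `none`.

none

Internal map: ζ^{3j} for j=0..3 gives (1,0), (−√2/2,√2/2), (0,−1), (√2/2,√2/2).
#1 (1, -1, -1, -1): internal (1.00000, -0.41421); octagon support 1.00000 vs apothem 0.8 → ∉ W
#2 (1, 0, -1, 1): internal (1.70711, 1.70711); octagon support 2.41421 vs apothem 0.8 → ∉ W
#3 (-1, -1, 0, -1): internal (-1.00000, -1.41421); octagon support 1.70711 vs apothem 0.8 → ∉ W
#4 (1, 1, -2, 0): internal (0.29289, 2.70711); octagon support 2.70711 vs apothem 0.8 → ∉ W
#5 (-1, 1, 1, 1): internal (-1.00000, 0.41421); octagon support 1.00000 vs apothem 0.8 → ∉ W
#6 (-1, 0, -1, 1): internal (-0.29289, 1.70711); octagon support 1.70711 vs apothem 0.8 → ∉ W
#7 (0, -1, 1, 1): internal (1.41421, -1.00000); octagon support 1.70711 vs apothem 0.8 → ∉ W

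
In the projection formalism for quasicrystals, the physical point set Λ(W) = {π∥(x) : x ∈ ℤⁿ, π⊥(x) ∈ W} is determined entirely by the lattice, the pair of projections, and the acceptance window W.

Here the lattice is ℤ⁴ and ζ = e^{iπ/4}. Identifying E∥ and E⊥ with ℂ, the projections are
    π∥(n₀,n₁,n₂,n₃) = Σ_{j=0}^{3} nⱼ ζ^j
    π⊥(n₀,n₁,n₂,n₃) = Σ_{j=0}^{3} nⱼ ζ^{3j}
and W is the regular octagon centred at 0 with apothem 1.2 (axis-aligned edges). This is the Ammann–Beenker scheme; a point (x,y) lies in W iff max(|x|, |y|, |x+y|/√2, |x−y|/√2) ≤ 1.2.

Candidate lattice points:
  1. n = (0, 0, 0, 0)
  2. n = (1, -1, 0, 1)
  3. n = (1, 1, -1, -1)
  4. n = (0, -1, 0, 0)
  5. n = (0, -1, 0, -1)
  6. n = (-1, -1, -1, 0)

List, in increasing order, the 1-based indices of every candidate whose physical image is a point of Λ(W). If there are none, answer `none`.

π⊥(n) = n₀ + n₁ζ³ + n₂ζ⁶ + n₃ζ⁹ where ζ = e^{iπ/4}.
#1 (0, 0, 0, 0): internal (0.0000, 0.0000); octagon support 0.0000 vs apothem 1.2 → ∈ W
#2 (1, -1, 0, 1): internal (2.4142, 0.0000); octagon support 2.4142 vs apothem 1.2 → ∉ W
#3 (1, 1, -1, -1): internal (-0.4142, 1.0000); octagon support 1.0000 vs apothem 1.2 → ∈ W
#4 (0, -1, 0, 0): internal (0.7071, -0.7071); octagon support 1.0000 vs apothem 1.2 → ∈ W
#5 (0, -1, 0, -1): internal (0.0000, -1.4142); octagon support 1.4142 vs apothem 1.2 → ∉ W
#6 (-1, -1, -1, 0): internal (-0.2929, 0.2929); octagon support 0.4142 vs apothem 1.2 → ∈ W

1, 3, 4, 6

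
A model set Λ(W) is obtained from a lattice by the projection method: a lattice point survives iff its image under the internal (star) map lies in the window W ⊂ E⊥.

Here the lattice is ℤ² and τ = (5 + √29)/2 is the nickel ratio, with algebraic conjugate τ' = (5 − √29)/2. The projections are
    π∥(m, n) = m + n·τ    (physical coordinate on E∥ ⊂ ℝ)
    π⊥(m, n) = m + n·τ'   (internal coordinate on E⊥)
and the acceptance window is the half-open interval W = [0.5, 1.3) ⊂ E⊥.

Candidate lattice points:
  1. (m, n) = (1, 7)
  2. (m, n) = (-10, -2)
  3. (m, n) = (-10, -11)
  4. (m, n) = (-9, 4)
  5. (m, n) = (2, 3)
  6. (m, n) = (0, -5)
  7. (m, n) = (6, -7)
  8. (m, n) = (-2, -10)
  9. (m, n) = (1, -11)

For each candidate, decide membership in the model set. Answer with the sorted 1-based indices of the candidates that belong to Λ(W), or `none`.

6

Compute τ' = (5−√29)/2 = -0.192582, so π⊥(m,n) = m -0.192582·n.
#1 (1,7): internal coord 1 + (7)·τ' = -0.348077; -0.348077 ∉ [0.5, 1.3) → out
#2 (-10,-2): internal coord -10 + (-2)·τ' = -9.614835; -9.614835 ∉ [0.5, 1.3) → out
#3 (-10,-11): internal coord -10 + (-11)·τ' = -7.881594; -7.881594 ∉ [0.5, 1.3) → out
#4 (-9,4): internal coord -9 + (4)·τ' = -9.770330; -9.770330 ∉ [0.5, 1.3) → out
#5 (2,3): internal coord 2 + (3)·τ' = +1.422253; +1.422253 ∉ [0.5, 1.3) → out
#6 (0,-5): internal coord 0 + (-5)·τ' = +0.962912; +0.962912 ∈ [0.5, 1.3) → IN Λ
#7 (6,-7): internal coord 6 + (-7)·τ' = +7.348077; +7.348077 ∉ [0.5, 1.3) → out
#8 (-2,-10): internal coord -2 + (-10)·τ' = -0.074176; -0.074176 ∉ [0.5, 1.3) → out
#9 (1,-11): internal coord 1 + (-11)·τ' = +3.118406; +3.118406 ∉ [0.5, 1.3) → out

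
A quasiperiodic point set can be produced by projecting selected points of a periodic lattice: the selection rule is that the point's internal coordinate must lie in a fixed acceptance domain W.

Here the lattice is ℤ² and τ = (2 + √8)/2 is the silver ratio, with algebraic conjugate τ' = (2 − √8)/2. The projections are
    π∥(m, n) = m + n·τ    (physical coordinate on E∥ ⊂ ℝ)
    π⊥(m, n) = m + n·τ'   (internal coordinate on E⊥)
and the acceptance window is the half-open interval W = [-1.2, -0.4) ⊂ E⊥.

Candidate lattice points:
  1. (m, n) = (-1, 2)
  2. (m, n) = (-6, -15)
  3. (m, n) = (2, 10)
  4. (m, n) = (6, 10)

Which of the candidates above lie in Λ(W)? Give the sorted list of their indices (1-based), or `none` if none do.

none

τ' = (2−√8)/2 ≈ -0.4142.
#1 (-1,2): internal coord -1 + (2)·τ' = -1.8284; -1.8284 ∉ [-1.2, -0.4) → out
#2 (-6,-15): internal coord -6 + (-15)·τ' = +0.2132; +0.2132 ∉ [-1.2, -0.4) → out
#3 (2,10): internal coord 2 + (10)·τ' = -2.1421; -2.1421 ∉ [-1.2, -0.4) → out
#4 (6,10): internal coord 6 + (10)·τ' = +1.8579; +1.8579 ∉ [-1.2, -0.4) → out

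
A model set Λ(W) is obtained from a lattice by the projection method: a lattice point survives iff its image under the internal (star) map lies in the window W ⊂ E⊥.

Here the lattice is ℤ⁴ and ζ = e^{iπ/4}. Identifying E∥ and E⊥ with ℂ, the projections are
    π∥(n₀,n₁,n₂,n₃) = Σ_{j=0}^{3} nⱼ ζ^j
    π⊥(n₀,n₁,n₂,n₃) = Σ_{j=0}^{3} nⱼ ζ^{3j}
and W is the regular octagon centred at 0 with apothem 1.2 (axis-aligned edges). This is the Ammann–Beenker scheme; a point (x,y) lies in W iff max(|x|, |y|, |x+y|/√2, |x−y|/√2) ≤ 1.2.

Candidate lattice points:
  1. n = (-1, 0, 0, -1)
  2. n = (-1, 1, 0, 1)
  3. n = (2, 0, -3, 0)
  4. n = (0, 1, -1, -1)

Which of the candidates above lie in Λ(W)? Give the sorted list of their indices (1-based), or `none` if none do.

none

Internal map: ζ^{3j} for j=0..3 gives (1,0), (−√2/2,√2/2), (0,−1), (√2/2,√2/2).
#1 (-1, 0, 0, -1): internal (-1.707107, -0.707107); octagon support 1.707107 vs apothem 1.2 → ∉ W
#2 (-1, 1, 0, 1): internal (-1.000000, 1.414214); octagon support 1.707107 vs apothem 1.2 → ∉ W
#3 (2, 0, -3, 0): internal (2.000000, 3.000000); octagon support 3.535534 vs apothem 1.2 → ∉ W
#4 (0, 1, -1, -1): internal (-1.414214, 1.000000); octagon support 1.707107 vs apothem 1.2 → ∉ W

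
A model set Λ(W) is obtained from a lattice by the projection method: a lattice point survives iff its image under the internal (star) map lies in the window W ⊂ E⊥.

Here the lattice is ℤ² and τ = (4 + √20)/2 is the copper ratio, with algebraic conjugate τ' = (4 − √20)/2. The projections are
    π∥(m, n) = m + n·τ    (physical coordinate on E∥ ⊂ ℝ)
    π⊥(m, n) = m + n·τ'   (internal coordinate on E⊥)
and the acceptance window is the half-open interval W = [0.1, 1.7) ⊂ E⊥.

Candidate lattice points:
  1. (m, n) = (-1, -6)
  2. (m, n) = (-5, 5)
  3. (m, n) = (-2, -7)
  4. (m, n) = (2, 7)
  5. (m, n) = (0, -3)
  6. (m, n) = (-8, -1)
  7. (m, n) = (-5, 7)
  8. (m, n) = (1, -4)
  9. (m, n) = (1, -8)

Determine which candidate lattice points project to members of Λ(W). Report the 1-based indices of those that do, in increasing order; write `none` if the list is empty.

Compute τ' = (4−√20)/2 = -0.23607, so π⊥(m,n) = m -0.23607·n.
candidate 1: (m,n)=(-1,-6) → π∥ = -1-6·τ ≈ -26.41641, π⊥ = -1-6·τ' ≈ 0.41641 ∈ [0.1, 1.7) ⇒ IN Λ
candidate 2: (m,n)=(-5,5) → π∥ = -5+5·τ ≈ 16.18034, π⊥ = -5+5·τ' ≈ -6.18034 ∉ [0.1, 1.7) ⇒ out
candidate 3: (m,n)=(-2,-7) → π∥ = -2-7·τ ≈ -31.65248, π⊥ = -2-7·τ' ≈ -0.34752 ∉ [0.1, 1.7) ⇒ out
candidate 4: (m,n)=(2,7) → π∥ = 2+7·τ ≈ 31.65248, π⊥ = 2+7·τ' ≈ 0.34752 ∈ [0.1, 1.7) ⇒ IN Λ
candidate 5: (m,n)=(0,-3) → π∥ = 0-3·τ ≈ -12.70820, π⊥ = 0-3·τ' ≈ 0.70820 ∈ [0.1, 1.7) ⇒ IN Λ
candidate 6: (m,n)=(-8,-1) → π∥ = -8-1·τ ≈ -12.23607, π⊥ = -8-1·τ' ≈ -7.76393 ∉ [0.1, 1.7) ⇒ out
candidate 7: (m,n)=(-5,7) → π∥ = -5+7·τ ≈ 24.65248, π⊥ = -5+7·τ' ≈ -6.65248 ∉ [0.1, 1.7) ⇒ out
candidate 8: (m,n)=(1,-4) → π∥ = 1-4·τ ≈ -15.94427, π⊥ = 1-4·τ' ≈ 1.94427 ∉ [0.1, 1.7) ⇒ out
candidate 9: (m,n)=(1,-8) → π∥ = 1-8·τ ≈ -32.88854, π⊥ = 1-8·τ' ≈ 2.88854 ∉ [0.1, 1.7) ⇒ out

1, 4, 5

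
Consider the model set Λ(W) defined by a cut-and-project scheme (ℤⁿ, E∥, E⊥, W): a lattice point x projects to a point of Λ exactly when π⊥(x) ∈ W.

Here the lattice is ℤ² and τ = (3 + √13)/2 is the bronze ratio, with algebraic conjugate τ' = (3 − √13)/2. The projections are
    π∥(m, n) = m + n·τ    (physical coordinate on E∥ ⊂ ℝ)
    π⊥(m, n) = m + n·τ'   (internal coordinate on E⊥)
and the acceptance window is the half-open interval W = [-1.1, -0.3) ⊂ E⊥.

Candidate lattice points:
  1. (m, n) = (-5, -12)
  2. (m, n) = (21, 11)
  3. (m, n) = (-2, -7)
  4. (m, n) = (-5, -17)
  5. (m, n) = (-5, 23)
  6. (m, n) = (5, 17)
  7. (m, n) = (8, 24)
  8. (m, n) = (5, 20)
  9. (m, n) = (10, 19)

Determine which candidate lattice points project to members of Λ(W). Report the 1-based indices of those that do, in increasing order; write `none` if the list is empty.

8

τ' = (3−√13)/2 ≈ -0.30278.
candidate 1: (m,n)=(-5,-12) → π∥ = -5-12·τ ≈ -44.63331, π⊥ = -5-12·τ' ≈ -1.36669 ∉ [-1.1, -0.3) ⇒ out
candidate 2: (m,n)=(21,11) → π∥ = 21+11·τ ≈ 57.33053, π⊥ = 21+11·τ' ≈ 17.66947 ∉ [-1.1, -0.3) ⇒ out
candidate 3: (m,n)=(-2,-7) → π∥ = -2-7·τ ≈ -25.11943, π⊥ = -2-7·τ' ≈ 0.11943 ∉ [-1.1, -0.3) ⇒ out
candidate 4: (m,n)=(-5,-17) → π∥ = -5-17·τ ≈ -61.14719, π⊥ = -5-17·τ' ≈ 0.14719 ∉ [-1.1, -0.3) ⇒ out
candidate 5: (m,n)=(-5,23) → π∥ = -5+23·τ ≈ 70.96384, π⊥ = -5+23·τ' ≈ -11.96384 ∉ [-1.1, -0.3) ⇒ out
candidate 6: (m,n)=(5,17) → π∥ = 5+17·τ ≈ 61.14719, π⊥ = 5+17·τ' ≈ -0.14719 ∉ [-1.1, -0.3) ⇒ out
candidate 7: (m,n)=(8,24) → π∥ = 8+24·τ ≈ 87.26662, π⊥ = 8+24·τ' ≈ 0.73338 ∉ [-1.1, -0.3) ⇒ out
candidate 8: (m,n)=(5,20) → π∥ = 5+20·τ ≈ 71.05551, π⊥ = 5+20·τ' ≈ -1.05551 ∈ [-1.1, -0.3) ⇒ IN Λ
candidate 9: (m,n)=(10,19) → π∥ = 10+19·τ ≈ 72.75274, π⊥ = 10+19·τ' ≈ 4.24726 ∉ [-1.1, -0.3) ⇒ out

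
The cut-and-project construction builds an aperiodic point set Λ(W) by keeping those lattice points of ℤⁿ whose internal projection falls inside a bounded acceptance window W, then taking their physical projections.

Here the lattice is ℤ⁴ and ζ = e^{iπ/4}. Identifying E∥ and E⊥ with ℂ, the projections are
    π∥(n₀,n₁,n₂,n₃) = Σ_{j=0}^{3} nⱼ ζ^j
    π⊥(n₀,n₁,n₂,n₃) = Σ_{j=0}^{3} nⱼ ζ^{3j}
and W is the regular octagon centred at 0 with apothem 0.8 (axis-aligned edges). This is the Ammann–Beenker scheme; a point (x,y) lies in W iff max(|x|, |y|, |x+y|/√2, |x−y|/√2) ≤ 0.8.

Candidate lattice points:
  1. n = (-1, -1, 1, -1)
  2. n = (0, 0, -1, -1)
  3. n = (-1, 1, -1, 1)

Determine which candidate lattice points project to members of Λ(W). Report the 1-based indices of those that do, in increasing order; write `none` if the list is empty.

π⊥(n) = n₀ + n₁ζ³ + n₂ζ⁶ + n₃ζ⁹ where ζ = e^{iπ/4}.
candidate 1: n = (-1, -1, 1, -1) → π⊥ ≈ (-1.000000, -2.414214); max(|x|,|y|,|x±y|/√2) = 2.414214 > 0.8 ⇒ ∉ W
candidate 2: n = (0, 0, -1, -1) → π⊥ ≈ (-0.707107, +0.292893); max(|x|,|y|,|x±y|/√2) = 0.707107 ≤ 0.8 ⇒ ∈ W
candidate 3: n = (-1, 1, -1, 1) → π⊥ ≈ (-1.000000, +2.414214); max(|x|,|y|,|x±y|/√2) = 2.414214 > 0.8 ⇒ ∉ W

2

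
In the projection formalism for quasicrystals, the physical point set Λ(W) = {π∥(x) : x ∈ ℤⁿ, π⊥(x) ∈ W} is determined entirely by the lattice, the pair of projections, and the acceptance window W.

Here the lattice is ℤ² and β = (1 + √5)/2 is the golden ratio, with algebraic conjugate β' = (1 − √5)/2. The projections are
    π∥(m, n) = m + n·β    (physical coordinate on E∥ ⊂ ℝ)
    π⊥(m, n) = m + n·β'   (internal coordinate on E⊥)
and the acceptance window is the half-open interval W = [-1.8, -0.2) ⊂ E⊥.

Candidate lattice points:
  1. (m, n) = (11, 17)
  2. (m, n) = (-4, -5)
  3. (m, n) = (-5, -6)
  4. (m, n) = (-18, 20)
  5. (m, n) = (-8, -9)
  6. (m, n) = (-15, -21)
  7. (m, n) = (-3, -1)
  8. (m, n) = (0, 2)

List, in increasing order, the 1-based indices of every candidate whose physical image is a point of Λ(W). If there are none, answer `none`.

Compute β' = (1−√5)/2 = -0.618034, so π⊥(m,n) = m -0.618034·n.
[1] lift (11,17): star map gives 0.493422; window check -1.8 ≤ 0.493422 < -0.2 is false → out
[2] lift (-4,-5): star map gives -0.909830; window check -1.8 ≤ -0.909830 < -0.2 is true → IN Λ
[3] lift (-5,-6): star map gives -1.291796; window check -1.8 ≤ -1.291796 < -0.2 is true → IN Λ
[4] lift (-18,20): star map gives -30.360680; window check -1.8 ≤ -30.360680 < -0.2 is false → out
[5] lift (-8,-9): star map gives -2.437694; window check -1.8 ≤ -2.437694 < -0.2 is false → out
[6] lift (-15,-21): star map gives -2.021286; window check -1.8 ≤ -2.021286 < -0.2 is false → out
[7] lift (-3,-1): star map gives -2.381966; window check -1.8 ≤ -2.381966 < -0.2 is false → out
[8] lift (0,2): star map gives -1.236068; window check -1.8 ≤ -1.236068 < -0.2 is true → IN Λ

2, 3, 8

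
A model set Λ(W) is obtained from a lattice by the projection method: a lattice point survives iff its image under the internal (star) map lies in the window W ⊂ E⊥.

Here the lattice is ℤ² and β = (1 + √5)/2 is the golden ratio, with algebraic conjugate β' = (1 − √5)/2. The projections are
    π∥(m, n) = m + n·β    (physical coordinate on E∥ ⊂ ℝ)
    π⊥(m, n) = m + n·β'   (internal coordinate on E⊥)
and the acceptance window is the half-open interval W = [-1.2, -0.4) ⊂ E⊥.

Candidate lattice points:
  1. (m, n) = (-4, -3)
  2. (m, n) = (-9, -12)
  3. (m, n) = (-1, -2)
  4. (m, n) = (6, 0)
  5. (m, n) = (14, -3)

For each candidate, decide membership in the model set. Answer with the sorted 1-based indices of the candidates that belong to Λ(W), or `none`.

none

Numerically β ≈ 1.618034 and β' = −1/β ≈ -0.618034.
#1 (-4,-3): internal coord -4 + (-3)·β' = -2.145898; -2.145898 ∉ [-1.2, -0.4) → out
#2 (-9,-12): internal coord -9 + (-12)·β' = -1.583592; -1.583592 ∉ [-1.2, -0.4) → out
#3 (-1,-2): internal coord -1 + (-2)·β' = +0.236068; +0.236068 ∉ [-1.2, -0.4) → out
#4 (6,0): internal coord 6 + (0)·β' = +6.000000; +6.000000 ∉ [-1.2, -0.4) → out
#5 (14,-3): internal coord 14 + (-3)·β' = +15.854102; +15.854102 ∉ [-1.2, -0.4) → out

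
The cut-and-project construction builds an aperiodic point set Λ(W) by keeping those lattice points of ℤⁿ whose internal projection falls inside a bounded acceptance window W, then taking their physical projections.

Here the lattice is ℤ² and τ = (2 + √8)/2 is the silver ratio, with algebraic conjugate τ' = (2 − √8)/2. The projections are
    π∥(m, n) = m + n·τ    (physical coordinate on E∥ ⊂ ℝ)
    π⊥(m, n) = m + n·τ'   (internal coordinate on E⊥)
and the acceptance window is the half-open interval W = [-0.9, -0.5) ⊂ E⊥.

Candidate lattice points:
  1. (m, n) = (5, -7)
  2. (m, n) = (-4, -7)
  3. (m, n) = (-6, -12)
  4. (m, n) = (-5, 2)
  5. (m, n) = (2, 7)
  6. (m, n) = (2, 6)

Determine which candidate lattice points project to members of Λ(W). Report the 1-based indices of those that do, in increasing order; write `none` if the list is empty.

5

Numerically τ ≈ 2.4142 and τ' = −1/τ ≈ -0.4142.
[1] lift (5,-7): star map gives 7.8995; window check -0.9 ≤ 7.8995 < -0.5 is false → out
[2] lift (-4,-7): star map gives -1.1005; window check -0.9 ≤ -1.1005 < -0.5 is false → out
[3] lift (-6,-12): star map gives -1.0294; window check -0.9 ≤ -1.0294 < -0.5 is false → out
[4] lift (-5,2): star map gives -5.8284; window check -0.9 ≤ -5.8284 < -0.5 is false → out
[5] lift (2,7): star map gives -0.8995; window check -0.9 ≤ -0.8995 < -0.5 is true → IN Λ
[6] lift (2,6): star map gives -0.4853; window check -0.9 ≤ -0.4853 < -0.5 is false → out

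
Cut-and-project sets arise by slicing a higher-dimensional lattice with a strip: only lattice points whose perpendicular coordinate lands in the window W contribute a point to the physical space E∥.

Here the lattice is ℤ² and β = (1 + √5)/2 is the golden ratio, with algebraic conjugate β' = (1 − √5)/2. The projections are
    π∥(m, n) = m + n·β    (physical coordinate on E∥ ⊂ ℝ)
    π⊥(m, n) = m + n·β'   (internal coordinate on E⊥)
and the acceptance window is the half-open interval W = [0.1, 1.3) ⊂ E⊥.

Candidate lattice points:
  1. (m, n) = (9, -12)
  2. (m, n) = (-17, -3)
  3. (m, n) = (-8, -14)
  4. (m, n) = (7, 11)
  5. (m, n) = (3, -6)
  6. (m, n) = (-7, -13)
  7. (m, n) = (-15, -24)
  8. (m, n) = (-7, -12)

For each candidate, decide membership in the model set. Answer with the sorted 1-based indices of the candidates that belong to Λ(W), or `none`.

Numerically β ≈ 1.61803 and β' = −1/β ≈ -0.61803.
[1] lift (9,-12): star map gives 16.41641; window check 0.1 ≤ 16.41641 < 1.3 is false → out
[2] lift (-17,-3): star map gives -15.14590; window check 0.1 ≤ -15.14590 < 1.3 is false → out
[3] lift (-8,-14): star map gives 0.65248; window check 0.1 ≤ 0.65248 < 1.3 is true → IN Λ
[4] lift (7,11): star map gives 0.20163; window check 0.1 ≤ 0.20163 < 1.3 is true → IN Λ
[5] lift (3,-6): star map gives 6.70820; window check 0.1 ≤ 6.70820 < 1.3 is false → out
[6] lift (-7,-13): star map gives 1.03444; window check 0.1 ≤ 1.03444 < 1.3 is true → IN Λ
[7] lift (-15,-24): star map gives -0.16718; window check 0.1 ≤ -0.16718 < 1.3 is false → out
[8] lift (-7,-12): star map gives 0.41641; window check 0.1 ≤ 0.41641 < 1.3 is true → IN Λ

3, 4, 6, 8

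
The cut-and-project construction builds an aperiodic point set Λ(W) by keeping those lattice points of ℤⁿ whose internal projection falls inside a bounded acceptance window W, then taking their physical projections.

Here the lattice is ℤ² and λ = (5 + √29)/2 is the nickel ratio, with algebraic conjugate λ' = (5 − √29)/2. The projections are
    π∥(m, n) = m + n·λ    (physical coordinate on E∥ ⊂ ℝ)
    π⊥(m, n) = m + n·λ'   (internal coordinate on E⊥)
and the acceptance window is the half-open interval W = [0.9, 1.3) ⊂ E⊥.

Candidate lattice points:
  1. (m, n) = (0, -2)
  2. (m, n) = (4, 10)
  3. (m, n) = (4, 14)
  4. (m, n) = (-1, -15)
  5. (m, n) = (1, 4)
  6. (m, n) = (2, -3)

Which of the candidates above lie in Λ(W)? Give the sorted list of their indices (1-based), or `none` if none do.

λ' = (5−√29)/2 ≈ -0.19258.
[1] lift (0,-2): star map gives 0.38516; window check 0.9 ≤ 0.38516 < 1.3 is false → out
[2] lift (4,10): star map gives 2.07418; window check 0.9 ≤ 2.07418 < 1.3 is false → out
[3] lift (4,14): star map gives 1.30385; window check 0.9 ≤ 1.30385 < 1.3 is false → out
[4] lift (-1,-15): star map gives 1.88874; window check 0.9 ≤ 1.88874 < 1.3 is false → out
[5] lift (1,4): star map gives 0.22967; window check 0.9 ≤ 0.22967 < 1.3 is false → out
[6] lift (2,-3): star map gives 2.57775; window check 0.9 ≤ 2.57775 < 1.3 is false → out

none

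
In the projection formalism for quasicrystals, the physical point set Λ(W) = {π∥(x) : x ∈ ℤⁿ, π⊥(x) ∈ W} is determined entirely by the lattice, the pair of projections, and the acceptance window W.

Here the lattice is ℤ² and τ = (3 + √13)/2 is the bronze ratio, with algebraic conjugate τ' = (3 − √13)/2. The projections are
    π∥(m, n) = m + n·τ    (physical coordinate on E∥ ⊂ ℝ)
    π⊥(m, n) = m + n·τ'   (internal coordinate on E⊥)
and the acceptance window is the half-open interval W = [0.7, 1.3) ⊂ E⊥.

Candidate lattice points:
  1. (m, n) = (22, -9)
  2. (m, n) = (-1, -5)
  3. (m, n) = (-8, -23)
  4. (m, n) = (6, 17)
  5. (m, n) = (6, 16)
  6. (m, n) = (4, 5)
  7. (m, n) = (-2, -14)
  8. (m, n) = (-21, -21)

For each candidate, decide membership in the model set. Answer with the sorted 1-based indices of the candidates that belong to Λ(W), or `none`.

τ' = (3−√13)/2 ≈ -0.302776.
#1 (22,-9): internal coord 22 + (-9)·τ' = +24.724981; +24.724981 ∉ [0.7, 1.3) → out
#2 (-1,-5): internal coord -1 + (-5)·τ' = +0.513878; +0.513878 ∉ [0.7, 1.3) → out
#3 (-8,-23): internal coord -8 + (-23)·τ' = -1.036160; -1.036160 ∉ [0.7, 1.3) → out
#4 (6,17): internal coord 6 + (17)·τ' = +0.852814; +0.852814 ∈ [0.7, 1.3) → IN Λ
#5 (6,16): internal coord 6 + (16)·τ' = +1.155590; +1.155590 ∈ [0.7, 1.3) → IN Λ
#6 (4,5): internal coord 4 + (5)·τ' = +2.486122; +2.486122 ∉ [0.7, 1.3) → out
#7 (-2,-14): internal coord -2 + (-14)·τ' = +2.238859; +2.238859 ∉ [0.7, 1.3) → out
#8 (-21,-21): internal coord -21 + (-21)·τ' = -14.641712; -14.641712 ∉ [0.7, 1.3) → out

4, 5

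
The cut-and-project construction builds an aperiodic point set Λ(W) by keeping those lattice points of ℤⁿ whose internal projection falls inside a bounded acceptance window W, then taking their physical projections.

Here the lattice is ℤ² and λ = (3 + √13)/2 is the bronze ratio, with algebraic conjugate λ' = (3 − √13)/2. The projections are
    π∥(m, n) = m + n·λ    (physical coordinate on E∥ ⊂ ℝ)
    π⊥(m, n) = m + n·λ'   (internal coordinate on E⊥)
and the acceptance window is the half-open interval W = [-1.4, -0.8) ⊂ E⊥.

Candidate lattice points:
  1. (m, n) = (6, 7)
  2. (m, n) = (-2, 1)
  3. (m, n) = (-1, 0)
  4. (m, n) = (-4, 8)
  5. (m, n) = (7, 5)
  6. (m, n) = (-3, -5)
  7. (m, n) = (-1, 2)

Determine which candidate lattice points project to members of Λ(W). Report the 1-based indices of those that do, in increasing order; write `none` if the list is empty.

λ' = (3−√13)/2 ≈ -0.3028.
[1] lift (6,7): star map gives 3.8806; window check -1.4 ≤ 3.8806 < -0.8 is false → out
[2] lift (-2,1): star map gives -2.3028; window check -1.4 ≤ -2.3028 < -0.8 is false → out
[3] lift (-1,0): star map gives -1.0000; window check -1.4 ≤ -1.0000 < -0.8 is true → IN Λ
[4] lift (-4,8): star map gives -6.4222; window check -1.4 ≤ -6.4222 < -0.8 is false → out
[5] lift (7,5): star map gives 5.4861; window check -1.4 ≤ 5.4861 < -0.8 is false → out
[6] lift (-3,-5): star map gives -1.4861; window check -1.4 ≤ -1.4861 < -0.8 is false → out
[7] lift (-1,2): star map gives -1.6056; window check -1.4 ≤ -1.6056 < -0.8 is false → out

3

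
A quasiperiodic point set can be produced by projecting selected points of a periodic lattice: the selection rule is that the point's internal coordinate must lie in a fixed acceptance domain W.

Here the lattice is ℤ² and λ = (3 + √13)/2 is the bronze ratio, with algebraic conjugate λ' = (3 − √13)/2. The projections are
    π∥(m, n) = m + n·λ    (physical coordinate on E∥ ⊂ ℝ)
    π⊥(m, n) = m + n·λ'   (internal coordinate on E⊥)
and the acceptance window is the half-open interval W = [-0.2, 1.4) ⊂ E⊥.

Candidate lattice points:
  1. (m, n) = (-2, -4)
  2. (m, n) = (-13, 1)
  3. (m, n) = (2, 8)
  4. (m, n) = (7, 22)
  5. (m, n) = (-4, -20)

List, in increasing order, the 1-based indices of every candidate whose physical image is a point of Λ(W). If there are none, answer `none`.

λ' = (3−√13)/2 ≈ -0.302776.
candidate 1: (m,n)=(-2,-4) → π∥ = -2-4·λ ≈ -15.211103, π⊥ = -2-4·λ' ≈ -0.788897 ∉ [-0.2, 1.4) ⇒ out
candidate 2: (m,n)=(-13,1) → π∥ = -13+1·λ ≈ -9.697224, π⊥ = -13+1·λ' ≈ -13.302776 ∉ [-0.2, 1.4) ⇒ out
candidate 3: (m,n)=(2,8) → π∥ = 2+8·λ ≈ 28.422205, π⊥ = 2+8·λ' ≈ -0.422205 ∉ [-0.2, 1.4) ⇒ out
candidate 4: (m,n)=(7,22) → π∥ = 7+22·λ ≈ 79.661064, π⊥ = 7+22·λ' ≈ 0.338936 ∈ [-0.2, 1.4) ⇒ IN Λ
candidate 5: (m,n)=(-4,-20) → π∥ = -4-20·λ ≈ -70.055513, π⊥ = -4-20·λ' ≈ 2.055513 ∉ [-0.2, 1.4) ⇒ out

4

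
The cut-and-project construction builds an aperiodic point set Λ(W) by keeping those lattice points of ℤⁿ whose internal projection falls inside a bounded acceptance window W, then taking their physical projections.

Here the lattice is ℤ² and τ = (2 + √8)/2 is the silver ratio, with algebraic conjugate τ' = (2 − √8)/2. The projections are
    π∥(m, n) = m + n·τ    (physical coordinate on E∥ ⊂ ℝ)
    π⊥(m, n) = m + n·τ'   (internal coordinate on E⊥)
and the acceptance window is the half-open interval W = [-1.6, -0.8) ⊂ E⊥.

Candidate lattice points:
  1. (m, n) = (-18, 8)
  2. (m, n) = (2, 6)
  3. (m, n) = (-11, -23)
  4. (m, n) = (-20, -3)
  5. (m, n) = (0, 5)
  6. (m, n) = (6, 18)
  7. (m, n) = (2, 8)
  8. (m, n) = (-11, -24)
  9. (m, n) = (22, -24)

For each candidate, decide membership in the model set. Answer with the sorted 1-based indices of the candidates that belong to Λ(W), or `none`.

3, 6, 7, 8

τ' = (2−√8)/2 ≈ -0.41421.
#1 (-18,8): internal coord -18 + (8)·τ' = -21.31371; -21.31371 ∉ [-1.6, -0.8) → out
#2 (2,6): internal coord 2 + (6)·τ' = -0.48528; -0.48528 ∉ [-1.6, -0.8) → out
#3 (-11,-23): internal coord -11 + (-23)·τ' = -1.47309; -1.47309 ∈ [-1.6, -0.8) → IN Λ
#4 (-20,-3): internal coord -20 + (-3)·τ' = -18.75736; -18.75736 ∉ [-1.6, -0.8) → out
#5 (0,5): internal coord 0 + (5)·τ' = -2.07107; -2.07107 ∉ [-1.6, -0.8) → out
#6 (6,18): internal coord 6 + (18)·τ' = -1.45584; -1.45584 ∈ [-1.6, -0.8) → IN Λ
#7 (2,8): internal coord 2 + (8)·τ' = -1.31371; -1.31371 ∈ [-1.6, -0.8) → IN Λ
#8 (-11,-24): internal coord -11 + (-24)·τ' = -1.05887; -1.05887 ∈ [-1.6, -0.8) → IN Λ
#9 (22,-24): internal coord 22 + (-24)·τ' = +31.94113; +31.94113 ∉ [-1.6, -0.8) → out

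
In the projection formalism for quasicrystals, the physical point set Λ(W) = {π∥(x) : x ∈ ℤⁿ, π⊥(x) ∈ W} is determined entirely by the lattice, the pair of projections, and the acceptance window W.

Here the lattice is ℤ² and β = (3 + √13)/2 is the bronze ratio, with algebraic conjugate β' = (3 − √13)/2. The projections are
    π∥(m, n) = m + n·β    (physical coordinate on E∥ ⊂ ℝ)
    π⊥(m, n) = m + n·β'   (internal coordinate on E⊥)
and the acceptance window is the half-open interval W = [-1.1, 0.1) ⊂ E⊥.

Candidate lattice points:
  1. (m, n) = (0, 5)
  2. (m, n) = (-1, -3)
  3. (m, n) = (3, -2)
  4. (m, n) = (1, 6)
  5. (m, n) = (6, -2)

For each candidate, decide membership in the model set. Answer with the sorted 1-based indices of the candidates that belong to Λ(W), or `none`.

Compute β' = (3−√13)/2 = -0.302776, so π⊥(m,n) = m -0.302776·n.
[1] lift (0,5): star map gives -1.513878; window check -1.1 ≤ -1.513878 < 0.1 is false → out
[2] lift (-1,-3): star map gives -0.091673; window check -1.1 ≤ -0.091673 < 0.1 is true → IN Λ
[3] lift (3,-2): star map gives 3.605551; window check -1.1 ≤ 3.605551 < 0.1 is false → out
[4] lift (1,6): star map gives -0.816654; window check -1.1 ≤ -0.816654 < 0.1 is true → IN Λ
[5] lift (6,-2): star map gives 6.605551; window check -1.1 ≤ 6.605551 < 0.1 is false → out

2, 4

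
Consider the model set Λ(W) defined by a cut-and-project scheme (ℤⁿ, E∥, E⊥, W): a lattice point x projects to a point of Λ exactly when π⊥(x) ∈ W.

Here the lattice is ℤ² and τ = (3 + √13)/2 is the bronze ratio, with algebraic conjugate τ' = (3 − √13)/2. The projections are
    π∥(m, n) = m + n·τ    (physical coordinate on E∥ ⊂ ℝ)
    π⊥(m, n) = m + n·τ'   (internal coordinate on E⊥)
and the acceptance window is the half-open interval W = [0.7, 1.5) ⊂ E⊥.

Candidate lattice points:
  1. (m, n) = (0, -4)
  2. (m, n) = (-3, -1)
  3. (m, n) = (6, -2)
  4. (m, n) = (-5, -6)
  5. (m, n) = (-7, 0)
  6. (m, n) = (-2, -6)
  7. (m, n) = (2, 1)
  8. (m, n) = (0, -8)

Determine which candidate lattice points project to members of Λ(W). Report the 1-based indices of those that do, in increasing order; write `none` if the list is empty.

Numerically τ ≈ 3.3028 and τ' = −1/τ ≈ -0.3028.
candidate 1: (m,n)=(0,-4) → π∥ = 0-4·τ ≈ -13.2111, π⊥ = 0-4·τ' ≈ 1.2111 ∈ [0.7, 1.5) ⇒ IN Λ
candidate 2: (m,n)=(-3,-1) → π∥ = -3-1·τ ≈ -6.3028, π⊥ = -3-1·τ' ≈ -2.6972 ∉ [0.7, 1.5) ⇒ out
candidate 3: (m,n)=(6,-2) → π∥ = 6-2·τ ≈ -0.6056, π⊥ = 6-2·τ' ≈ 6.6056 ∉ [0.7, 1.5) ⇒ out
candidate 4: (m,n)=(-5,-6) → π∥ = -5-6·τ ≈ -24.8167, π⊥ = -5-6·τ' ≈ -3.1833 ∉ [0.7, 1.5) ⇒ out
candidate 5: (m,n)=(-7,0) → π∥ = -7+0·τ ≈ -7.0000, π⊥ = -7+0·τ' ≈ -7.0000 ∉ [0.7, 1.5) ⇒ out
candidate 6: (m,n)=(-2,-6) → π∥ = -2-6·τ ≈ -21.8167, π⊥ = -2-6·τ' ≈ -0.1833 ∉ [0.7, 1.5) ⇒ out
candidate 7: (m,n)=(2,1) → π∥ = 2+1·τ ≈ 5.3028, π⊥ = 2+1·τ' ≈ 1.6972 ∉ [0.7, 1.5) ⇒ out
candidate 8: (m,n)=(0,-8) → π∥ = 0-8·τ ≈ -26.4222, π⊥ = 0-8·τ' ≈ 2.4222 ∉ [0.7, 1.5) ⇒ out

1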